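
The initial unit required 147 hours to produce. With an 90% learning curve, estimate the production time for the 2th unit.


Formula: T_n = T_1 * (learning_rate)^(log2(n)) where learning_rate = rate/100
Doublings = log2(2) = 1
T_n = 147 * 0.9^1
T_n = 147 * 0.9 = 132.3 hours

132.3 hours


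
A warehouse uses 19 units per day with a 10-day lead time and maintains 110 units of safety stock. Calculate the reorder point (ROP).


Formula: ROP = (Daily Demand * Lead Time) + Safety Stock
Demand during lead time = 19 * 10 = 190 units
ROP = 190 + 110 = 300 units

300 units


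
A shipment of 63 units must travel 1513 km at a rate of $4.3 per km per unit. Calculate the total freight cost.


TC = dist * cost * units = 1513 * 4.3 * 63 = $409871.70

$409871.70


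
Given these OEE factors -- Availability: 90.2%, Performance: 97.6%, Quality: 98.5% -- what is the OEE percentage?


Formula: OEE = Availability * Performance * Quality / 10000
A * P = 90.2% * 97.6% / 100 = 88.04%
OEE = 88.04% * 98.5% / 100 = 86.7%

86.7%


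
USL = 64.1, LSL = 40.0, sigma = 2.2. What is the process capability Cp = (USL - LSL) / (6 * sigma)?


Cp = (64.1 - 40.0) / (6 * 2.2)

1.83


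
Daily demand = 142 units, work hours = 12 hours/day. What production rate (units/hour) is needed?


Formula: Production Rate = Daily Demand / Available Hours
Rate = 142 units/day / 12 hours/day
Rate = 11.8 units/hour

11.8 units/hour


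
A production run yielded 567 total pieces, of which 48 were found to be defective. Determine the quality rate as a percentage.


Formula: Quality Rate = Good Pieces / Total Pieces * 100
Good pieces = 567 - 48 = 519
QR = 519 / 567 * 100 = 91.5%

91.5%


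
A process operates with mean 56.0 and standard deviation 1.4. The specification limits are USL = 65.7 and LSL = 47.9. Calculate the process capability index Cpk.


Cpu = (65.7 - 56.0) / (3 * 1.4) = 2.31
Cpl = (56.0 - 47.9) / (3 * 1.4) = 1.93
Cpk = min(2.31, 1.93) = 1.93

1.93


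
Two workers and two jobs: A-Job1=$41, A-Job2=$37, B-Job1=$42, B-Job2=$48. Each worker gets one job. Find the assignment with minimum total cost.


Option 1: A->1 + B->2 = $41 + $48 = $89
Option 2: A->2 + B->1 = $37 + $42 = $79
Min cost = min($89, $79) = $79

$79


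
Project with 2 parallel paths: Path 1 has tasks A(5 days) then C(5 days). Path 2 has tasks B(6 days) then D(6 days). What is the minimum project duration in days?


Path 1 = 5 + 5 = 10 days
Path 2 = 6 + 6 = 12 days
Duration = max(10, 12) = 12 days

12 days


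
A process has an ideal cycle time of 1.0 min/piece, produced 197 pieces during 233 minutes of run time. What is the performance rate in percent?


Formula: Performance = (Ideal CT * Total Count) / Run Time * 100
Ideal output time = 1.0 * 197 = 197.0 min
Performance = 197.0 / 233 * 100 = 84.5%

84.5%


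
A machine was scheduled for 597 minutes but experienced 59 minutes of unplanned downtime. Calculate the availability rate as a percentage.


Formula: Availability = (Planned Time - Downtime) / Planned Time * 100
Uptime = 597 - 59 = 538 min
Availability = 538 / 597 * 100 = 90.1%

90.1%


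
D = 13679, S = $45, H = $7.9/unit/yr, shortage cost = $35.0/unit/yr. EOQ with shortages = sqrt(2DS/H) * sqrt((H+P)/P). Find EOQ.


Formula: EOQ* = sqrt(2DS/H) * sqrt((H+P)/P)
Base EOQ = sqrt(2*13679*45/7.9) = 394.76 units
Correction = sqrt((7.9+35.0)/35.0) = 1.10712
EOQ* = 394.76 * 1.10712 = 437.0 units

437.0 units


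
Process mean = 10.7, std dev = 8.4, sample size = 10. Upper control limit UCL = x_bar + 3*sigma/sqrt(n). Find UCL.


UCL = 10.7 + 3 * 8.4 / sqrt(10)

18.67


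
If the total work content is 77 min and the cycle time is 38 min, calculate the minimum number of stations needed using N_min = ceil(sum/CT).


Formula: N_min = ceil(Sum of Task Times / Cycle Time)
N_min = ceil(77 min / 38 min) = ceil(2.0263)
N_min = 3 stations

3


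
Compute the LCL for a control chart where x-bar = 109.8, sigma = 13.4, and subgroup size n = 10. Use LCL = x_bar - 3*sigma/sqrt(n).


LCL = 109.8 - 3 * 13.4 / sqrt(10)

97.09


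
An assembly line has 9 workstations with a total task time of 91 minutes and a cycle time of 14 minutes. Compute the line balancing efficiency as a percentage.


Formula: Efficiency = Sum of Task Times / (N_stations * CT) * 100
Total station capacity = 9 stations * 14 min = 126 min
Efficiency = 91 / 126 * 100 = 72.2%

72.2%


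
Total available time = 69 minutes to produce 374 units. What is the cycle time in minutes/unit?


Formula: CT = Available Time / Number of Units
CT = 69 min / 374 units
CT = 0.18 min/unit

0.18 min/unit


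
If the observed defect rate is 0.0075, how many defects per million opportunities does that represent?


DPMO = defect_rate * 1000000 = 0.0075 * 1000000

7500


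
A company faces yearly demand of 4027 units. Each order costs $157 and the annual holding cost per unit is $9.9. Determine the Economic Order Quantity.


Formula: EOQ = sqrt(2 * D * S / H)
Numerator: 2 * 4027 * 157 = 1264478
2DS/H = 1264478 / 9.9 = 127725.1
EOQ = sqrt(127725.1) = 357.4 units

357.4 units


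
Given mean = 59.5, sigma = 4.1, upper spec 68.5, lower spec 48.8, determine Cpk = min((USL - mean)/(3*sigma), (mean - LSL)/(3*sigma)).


Cpu = (68.5 - 59.5) / (3 * 4.1) = 0.73
Cpl = (59.5 - 48.8) / (3 * 4.1) = 0.87
Cpk = min(0.73, 0.87) = 0.73

0.73


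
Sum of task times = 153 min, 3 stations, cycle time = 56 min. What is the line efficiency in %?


Formula: Efficiency = Sum of Task Times / (N_stations * CT) * 100
Total station capacity = 3 stations * 56 min = 168 min
Efficiency = 153 / 168 * 100 = 91.1%

91.1%


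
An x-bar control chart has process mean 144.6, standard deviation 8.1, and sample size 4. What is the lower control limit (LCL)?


LCL = 144.6 - 3 * 8.1 / sqrt(4)

132.45


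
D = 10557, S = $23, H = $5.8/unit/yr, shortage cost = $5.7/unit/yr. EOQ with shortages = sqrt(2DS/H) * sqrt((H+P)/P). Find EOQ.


Formula: EOQ* = sqrt(2DS/H) * sqrt((H+P)/P)
Base EOQ = sqrt(2*10557*23/5.8) = 289.36 units
Correction = sqrt((5.8+5.7)/5.7) = 1.4204
EOQ* = 289.36 * 1.4204 = 411.0 units

411.0 units


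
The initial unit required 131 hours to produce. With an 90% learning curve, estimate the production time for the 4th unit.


Formula: T_n = T_1 * (learning_rate)^(log2(n)) where learning_rate = rate/100
Doublings = log2(4) = 2
T_n = 131 * 0.9^2
T_n = 131 * 0.81 = 106.1 hours

106.1 hours


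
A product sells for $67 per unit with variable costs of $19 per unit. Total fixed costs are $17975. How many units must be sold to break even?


Formula: BEQ = Fixed Costs / (Price - Variable Cost)
Contribution margin = $67 - $19 = $48/unit
BEQ = ceil($17975 / $48/unit) = ceil(374.48) = 375 units

375 units


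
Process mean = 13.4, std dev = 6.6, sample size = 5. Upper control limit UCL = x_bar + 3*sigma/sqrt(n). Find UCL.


UCL = 13.4 + 3 * 6.6 / sqrt(5)

22.25


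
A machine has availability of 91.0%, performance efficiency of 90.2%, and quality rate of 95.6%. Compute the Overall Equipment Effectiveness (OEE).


Formula: OEE = Availability * Performance * Quality / 10000
A * P = 91.0% * 90.2% / 100 = 82.08%
OEE = 82.08% * 95.6% / 100 = 78.5%

78.5%


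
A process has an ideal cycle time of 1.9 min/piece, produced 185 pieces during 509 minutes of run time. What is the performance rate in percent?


Formula: Performance = (Ideal CT * Total Count) / Run Time * 100
Ideal output time = 1.9 * 185 = 351.5 min
Performance = 351.5 / 509 * 100 = 69.1%

69.1%


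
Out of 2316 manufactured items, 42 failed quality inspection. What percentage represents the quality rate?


Formula: Quality Rate = Good Pieces / Total Pieces * 100
Good pieces = 2316 - 42 = 2274
QR = 2274 / 2316 * 100 = 98.2%

98.2%


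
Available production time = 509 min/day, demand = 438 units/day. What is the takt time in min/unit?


Formula: Takt Time = Available Production Time / Customer Demand
Takt = 509 min/day / 438 units/day
Takt = 1.16 min/unit

1.16 min/unit


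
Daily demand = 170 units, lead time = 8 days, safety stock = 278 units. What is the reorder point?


Formula: ROP = (Daily Demand * Lead Time) + Safety Stock
Demand during lead time = 170 * 8 = 1360 units
ROP = 1360 + 278 = 1638 units

1638 units


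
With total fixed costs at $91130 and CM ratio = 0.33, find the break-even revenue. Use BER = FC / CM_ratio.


Formula: BER = Fixed Costs / Contribution Margin Ratio
BER = $91130 / 0.33
BER = $276151.52 (to the nearest cent)

$276151.52


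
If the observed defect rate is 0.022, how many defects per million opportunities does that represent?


DPMO = defect_rate * 1000000 = 0.022 * 1000000

22000


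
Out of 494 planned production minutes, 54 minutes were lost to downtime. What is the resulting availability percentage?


Formula: Availability = (Planned Time - Downtime) / Planned Time * 100
Uptime = 494 - 54 = 440 min
Availability = 440 / 494 * 100 = 89.1%

89.1%


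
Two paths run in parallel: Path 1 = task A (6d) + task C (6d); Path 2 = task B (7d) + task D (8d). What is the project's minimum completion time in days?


Path 1 = 6 + 6 = 12 days
Path 2 = 7 + 8 = 15 days
Duration = max(12, 15) = 15 days

15 days


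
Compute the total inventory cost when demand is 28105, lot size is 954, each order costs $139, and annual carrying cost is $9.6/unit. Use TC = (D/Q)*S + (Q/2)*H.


TC = 28105/954 * 139 + 954/2 * 9.6

$8674.16


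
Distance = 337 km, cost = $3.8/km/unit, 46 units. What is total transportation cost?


TC = dist * cost * units = 337 * 3.8 * 46 = $58907.60

$58907.60


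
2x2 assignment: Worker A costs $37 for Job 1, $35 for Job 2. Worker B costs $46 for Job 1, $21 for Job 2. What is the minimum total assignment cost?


Option 1: A->1 + B->2 = $37 + $21 = $58
Option 2: A->2 + B->1 = $35 + $46 = $81
Min cost = min($58, $81) = $58

$58


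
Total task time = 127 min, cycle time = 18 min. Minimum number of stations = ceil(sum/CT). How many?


Formula: N_min = ceil(Sum of Task Times / Cycle Time)
N_min = ceil(127 min / 18 min) = ceil(7.0556)
N_min = 8 stations

8


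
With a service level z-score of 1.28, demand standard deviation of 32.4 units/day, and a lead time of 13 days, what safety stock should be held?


Formula: SS = z * sigma_d * sqrt(LT)
sqrt(LT) = sqrt(13) = 3.6056
SS = 1.28 * 32.4 * 3.6056
SS = 149.5 units

149.5 units


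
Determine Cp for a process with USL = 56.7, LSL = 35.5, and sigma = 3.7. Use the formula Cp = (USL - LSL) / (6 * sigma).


Cp = (56.7 - 35.5) / (6 * 3.7)

0.95


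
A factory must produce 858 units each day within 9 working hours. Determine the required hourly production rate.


Formula: Production Rate = Daily Demand / Available Hours
Rate = 858 units/day / 9 hours/day
Rate = 95.3 units/hour

95.3 units/hour


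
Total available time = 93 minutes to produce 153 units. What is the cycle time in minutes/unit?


Formula: CT = Available Time / Number of Units
CT = 93 min / 153 units
CT = 0.61 min/unit

0.61 min/unit


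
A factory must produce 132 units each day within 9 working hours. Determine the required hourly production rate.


Formula: Production Rate = Daily Demand / Available Hours
Rate = 132 units/day / 9 hours/day
Rate = 14.7 units/hour

14.7 units/hour


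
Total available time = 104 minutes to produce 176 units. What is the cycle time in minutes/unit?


Formula: CT = Available Time / Number of Units
CT = 104 min / 176 units
CT = 0.59 min/unit

0.59 min/unit


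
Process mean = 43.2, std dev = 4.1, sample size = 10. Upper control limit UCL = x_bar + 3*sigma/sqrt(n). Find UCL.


UCL = 43.2 + 3 * 4.1 / sqrt(10)

47.09


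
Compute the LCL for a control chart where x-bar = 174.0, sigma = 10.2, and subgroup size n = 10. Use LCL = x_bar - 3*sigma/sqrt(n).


LCL = 174.0 - 3 * 10.2 / sqrt(10)

164.32


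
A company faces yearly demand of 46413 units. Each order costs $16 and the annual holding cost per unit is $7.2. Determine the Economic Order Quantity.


Formula: EOQ = sqrt(2 * D * S / H)
Numerator: 2 * 46413 * 16 = 1485216
2DS/H = 1485216 / 7.2 = 206280.0
EOQ = sqrt(206280.0) = 454.2 units

454.2 units


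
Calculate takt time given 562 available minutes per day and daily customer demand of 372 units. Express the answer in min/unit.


Formula: Takt Time = Available Production Time / Customer Demand
Takt = 562 min/day / 372 units/day
Takt = 1.51 min/unit

1.51 min/unit


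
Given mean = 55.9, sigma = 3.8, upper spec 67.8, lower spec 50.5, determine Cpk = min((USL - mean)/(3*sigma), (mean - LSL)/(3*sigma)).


Cpu = (67.8 - 55.9) / (3 * 3.8) = 1.04
Cpl = (55.9 - 50.5) / (3 * 3.8) = 0.47
Cpk = min(1.04, 0.47) = 0.47

0.47


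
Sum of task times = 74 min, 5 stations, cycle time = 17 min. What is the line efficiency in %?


Formula: Efficiency = Sum of Task Times / (N_stations * CT) * 100
Total station capacity = 5 stations * 17 min = 85 min
Efficiency = 74 / 85 * 100 = 87.1%

87.1%


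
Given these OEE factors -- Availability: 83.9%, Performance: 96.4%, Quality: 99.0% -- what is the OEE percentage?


Formula: OEE = Availability * Performance * Quality / 10000
A * P = 83.9% * 96.4% / 100 = 80.88%
OEE = 80.88% * 99.0% / 100 = 80.1%

80.1%


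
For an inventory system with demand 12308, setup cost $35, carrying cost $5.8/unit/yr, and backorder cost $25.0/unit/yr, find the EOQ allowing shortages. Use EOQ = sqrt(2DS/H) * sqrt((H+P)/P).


Formula: EOQ* = sqrt(2DS/H) * sqrt((H+P)/P)
Base EOQ = sqrt(2*12308*35/5.8) = 385.42 units
Correction = sqrt((5.8+25.0)/25.0) = 1.10995
EOQ* = 385.42 * 1.10995 = 427.8 units

427.8 units


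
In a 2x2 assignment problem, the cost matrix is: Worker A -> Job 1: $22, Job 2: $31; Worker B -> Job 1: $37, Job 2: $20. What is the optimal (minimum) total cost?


Option 1: A->1 + B->2 = $22 + $20 = $42
Option 2: A->2 + B->1 = $31 + $37 = $68
Min cost = min($42, $68) = $42

$42


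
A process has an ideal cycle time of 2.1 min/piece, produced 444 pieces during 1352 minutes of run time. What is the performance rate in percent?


Formula: Performance = (Ideal CT * Total Count) / Run Time * 100
Ideal output time = 2.1 * 444 = 932.4 min
Performance = 932.4 / 1352 * 100 = 69.0%

69.0%


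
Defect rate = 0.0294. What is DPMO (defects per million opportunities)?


DPMO = defect_rate * 1000000 = 0.0294 * 1000000

29400


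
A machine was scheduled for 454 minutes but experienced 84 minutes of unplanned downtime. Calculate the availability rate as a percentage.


Formula: Availability = (Planned Time - Downtime) / Planned Time * 100
Uptime = 454 - 84 = 370 min
Availability = 370 / 454 * 100 = 81.5%

81.5%


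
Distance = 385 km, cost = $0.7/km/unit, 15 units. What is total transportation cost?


TC = dist * cost * units = 385 * 0.7 * 15 = $4042.50

$4042.50


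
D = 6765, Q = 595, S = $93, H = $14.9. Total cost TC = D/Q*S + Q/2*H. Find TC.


TC = 6765/595 * 93 + 595/2 * 14.9

$5490.14


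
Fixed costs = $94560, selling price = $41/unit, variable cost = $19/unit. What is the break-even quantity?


Formula: BEQ = Fixed Costs / (Price - Variable Cost)
Contribution margin = $41 - $19 = $22/unit
BEQ = ceil($94560 / $22/unit) = ceil(4298.18) = 4299 units

4299 units


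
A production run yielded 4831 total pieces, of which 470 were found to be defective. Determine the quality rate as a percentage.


Formula: Quality Rate = Good Pieces / Total Pieces * 100
Good pieces = 4831 - 470 = 4361
QR = 4361 / 4831 * 100 = 90.3%

90.3%


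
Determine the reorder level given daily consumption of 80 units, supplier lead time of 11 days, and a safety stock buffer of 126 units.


Formula: ROP = (Daily Demand * Lead Time) + Safety Stock
Demand during lead time = 80 * 11 = 880 units
ROP = 880 + 126 = 1006 units

1006 units


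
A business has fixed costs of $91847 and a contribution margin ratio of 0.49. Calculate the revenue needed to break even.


Formula: BER = Fixed Costs / Contribution Margin Ratio
BER = $91847 / 0.49
BER = $187442.86 (to the nearest cent)

$187442.86


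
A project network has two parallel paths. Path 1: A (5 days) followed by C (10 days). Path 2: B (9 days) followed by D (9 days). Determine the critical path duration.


Path 1 = 5 + 10 = 15 days
Path 2 = 9 + 9 = 18 days
Duration = max(15, 18) = 18 days

18 days


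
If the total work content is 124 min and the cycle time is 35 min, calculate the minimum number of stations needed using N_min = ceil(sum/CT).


Formula: N_min = ceil(Sum of Task Times / Cycle Time)
N_min = ceil(124 min / 35 min) = ceil(3.5429)
N_min = 4 stations

4


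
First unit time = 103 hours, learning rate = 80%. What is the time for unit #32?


Formula: T_n = T_1 * (learning_rate)^(log2(n)) where learning_rate = rate/100
Doublings = log2(32) = 5
T_n = 103 * 0.8^5
T_n = 103 * 0.3277 = 33.8 hours

33.8 hours


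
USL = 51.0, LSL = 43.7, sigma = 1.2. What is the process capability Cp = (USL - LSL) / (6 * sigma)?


Cp = (51.0 - 43.7) / (6 * 1.2)

1.01


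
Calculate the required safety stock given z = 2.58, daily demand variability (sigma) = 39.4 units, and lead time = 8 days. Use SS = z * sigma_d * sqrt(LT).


Formula: SS = z * sigma_d * sqrt(LT)
sqrt(LT) = sqrt(8) = 2.8284
SS = 2.58 * 39.4 * 2.8284
SS = 287.5 units

287.5 units


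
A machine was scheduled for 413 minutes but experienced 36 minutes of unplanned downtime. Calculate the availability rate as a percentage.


Formula: Availability = (Planned Time - Downtime) / Planned Time * 100
Uptime = 413 - 36 = 377 min
Availability = 377 / 413 * 100 = 91.3%

91.3%


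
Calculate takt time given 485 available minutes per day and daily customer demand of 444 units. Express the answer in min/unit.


Formula: Takt Time = Available Production Time / Customer Demand
Takt = 485 min/day / 444 units/day
Takt = 1.09 min/unit

1.09 min/unit


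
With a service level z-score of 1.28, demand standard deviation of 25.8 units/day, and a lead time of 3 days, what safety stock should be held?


Formula: SS = z * sigma_d * sqrt(LT)
sqrt(LT) = sqrt(3) = 1.7321
SS = 1.28 * 25.8 * 1.7321
SS = 57.2 units

57.2 units


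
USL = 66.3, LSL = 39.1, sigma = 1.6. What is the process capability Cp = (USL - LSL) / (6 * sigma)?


Cp = (66.3 - 39.1) / (6 * 1.6)

2.83


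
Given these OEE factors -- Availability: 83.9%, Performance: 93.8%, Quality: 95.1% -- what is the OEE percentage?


Formula: OEE = Availability * Performance * Quality / 10000
A * P = 83.9% * 93.8% / 100 = 78.7%
OEE = 78.7% * 95.1% / 100 = 74.8%

74.8%


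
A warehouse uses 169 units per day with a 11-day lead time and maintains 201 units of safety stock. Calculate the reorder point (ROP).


Formula: ROP = (Daily Demand * Lead Time) + Safety Stock
Demand during lead time = 169 * 11 = 1859 units
ROP = 1859 + 201 = 2060 units

2060 units


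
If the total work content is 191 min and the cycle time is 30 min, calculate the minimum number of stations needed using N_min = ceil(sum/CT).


Formula: N_min = ceil(Sum of Task Times / Cycle Time)
N_min = ceil(191 min / 30 min) = ceil(6.3667)
N_min = 7 stations

7


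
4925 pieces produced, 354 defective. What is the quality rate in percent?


Formula: Quality Rate = Good Pieces / Total Pieces * 100
Good pieces = 4925 - 354 = 4571
QR = 4571 / 4925 * 100 = 92.8%

92.8%


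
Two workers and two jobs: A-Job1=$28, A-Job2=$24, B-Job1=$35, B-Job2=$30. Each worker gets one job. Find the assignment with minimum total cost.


Option 1: A->1 + B->2 = $28 + $30 = $58
Option 2: A->2 + B->1 = $24 + $35 = $59
Min cost = min($58, $59) = $58

$58


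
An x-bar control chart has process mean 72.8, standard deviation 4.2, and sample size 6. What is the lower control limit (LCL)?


LCL = 72.8 - 3 * 4.2 / sqrt(6)

67.66


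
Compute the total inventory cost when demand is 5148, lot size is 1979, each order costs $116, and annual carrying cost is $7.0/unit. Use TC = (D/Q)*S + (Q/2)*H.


TC = 5148/1979 * 116 + 1979/2 * 7.0

$7228.25


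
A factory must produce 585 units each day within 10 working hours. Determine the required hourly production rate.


Formula: Production Rate = Daily Demand / Available Hours
Rate = 585 units/day / 10 hours/day
Rate = 58.5 units/hour

58.5 units/hour


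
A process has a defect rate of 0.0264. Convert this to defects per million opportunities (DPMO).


DPMO = defect_rate * 1000000 = 0.0264 * 1000000

26400


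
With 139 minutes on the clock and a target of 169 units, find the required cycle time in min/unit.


Formula: CT = Available Time / Number of Units
CT = 139 min / 169 units
CT = 0.82 min/unit

0.82 min/unit


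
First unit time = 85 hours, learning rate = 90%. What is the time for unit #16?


Formula: T_n = T_1 * (learning_rate)^(log2(n)) where learning_rate = rate/100
Doublings = log2(16) = 4
T_n = 85 * 0.9^4
T_n = 85 * 0.6561 = 55.8 hours

55.8 hours


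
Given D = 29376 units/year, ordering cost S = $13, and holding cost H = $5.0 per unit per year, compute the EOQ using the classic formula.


Formula: EOQ = sqrt(2 * D * S / H)
Numerator: 2 * 29376 * 13 = 763776
2DS/H = 763776 / 5.0 = 152755.2
EOQ = sqrt(152755.2) = 390.8 units

390.8 units


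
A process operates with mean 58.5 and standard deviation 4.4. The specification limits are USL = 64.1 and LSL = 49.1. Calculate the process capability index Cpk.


Cpu = (64.1 - 58.5) / (3 * 4.4) = 0.42
Cpl = (58.5 - 49.1) / (3 * 4.4) = 0.71
Cpk = min(0.42, 0.71) = 0.42

0.42


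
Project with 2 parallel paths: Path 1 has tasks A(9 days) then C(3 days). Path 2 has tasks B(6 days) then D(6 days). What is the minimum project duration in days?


Path 1 = 9 + 3 = 12 days
Path 2 = 6 + 6 = 12 days
Duration = max(12, 12) = 12 days

12 days


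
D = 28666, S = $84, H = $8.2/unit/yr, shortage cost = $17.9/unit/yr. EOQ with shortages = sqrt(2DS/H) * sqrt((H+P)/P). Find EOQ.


Formula: EOQ* = sqrt(2DS/H) * sqrt((H+P)/P)
Base EOQ = sqrt(2*28666*84/8.2) = 766.36 units
Correction = sqrt((8.2+17.9)/17.9) = 1.20752
EOQ* = 766.36 * 1.20752 = 925.4 units

925.4 units


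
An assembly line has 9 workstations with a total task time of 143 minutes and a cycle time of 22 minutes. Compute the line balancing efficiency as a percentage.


Formula: Efficiency = Sum of Task Times / (N_stations * CT) * 100
Total station capacity = 9 stations * 22 min = 198 min
Efficiency = 143 / 198 * 100 = 72.2%

72.2%


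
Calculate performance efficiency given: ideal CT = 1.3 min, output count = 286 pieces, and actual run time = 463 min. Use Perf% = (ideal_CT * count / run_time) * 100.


Formula: Performance = (Ideal CT * Total Count) / Run Time * 100
Ideal output time = 1.3 * 286 = 371.8 min
Performance = 371.8 / 463 * 100 = 80.3%

80.3%


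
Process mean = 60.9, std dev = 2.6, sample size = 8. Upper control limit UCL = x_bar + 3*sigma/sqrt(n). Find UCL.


UCL = 60.9 + 3 * 2.6 / sqrt(8)

63.66


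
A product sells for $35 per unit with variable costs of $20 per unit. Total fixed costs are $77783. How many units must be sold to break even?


Formula: BEQ = Fixed Costs / (Price - Variable Cost)
Contribution margin = $35 - $20 = $15/unit
BEQ = ceil($77783 / $15/unit) = ceil(5185.53) = 5186 units

5186 units


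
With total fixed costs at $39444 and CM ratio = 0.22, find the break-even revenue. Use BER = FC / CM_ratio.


Formula: BER = Fixed Costs / Contribution Margin Ratio
BER = $39444 / 0.22
BER = $179290.91 (to the nearest cent)

$179290.91


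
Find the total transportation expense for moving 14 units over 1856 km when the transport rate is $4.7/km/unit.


TC = dist * cost * units = 1856 * 4.7 * 14 = $122124.80

$122124.80


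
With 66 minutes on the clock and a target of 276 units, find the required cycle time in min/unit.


Formula: CT = Available Time / Number of Units
CT = 66 min / 276 units
CT = 0.24 min/unit

0.24 min/unit


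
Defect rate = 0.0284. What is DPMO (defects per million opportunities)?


DPMO = defect_rate * 1000000 = 0.0284 * 1000000

28400


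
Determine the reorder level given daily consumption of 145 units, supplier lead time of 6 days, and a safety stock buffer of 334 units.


Formula: ROP = (Daily Demand * Lead Time) + Safety Stock
Demand during lead time = 145 * 6 = 870 units
ROP = 870 + 334 = 1204 units

1204 units


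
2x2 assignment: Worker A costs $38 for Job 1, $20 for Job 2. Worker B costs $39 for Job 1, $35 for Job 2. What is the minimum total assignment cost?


Option 1: A->1 + B->2 = $38 + $35 = $73
Option 2: A->2 + B->1 = $20 + $39 = $59
Min cost = min($73, $59) = $59

$59


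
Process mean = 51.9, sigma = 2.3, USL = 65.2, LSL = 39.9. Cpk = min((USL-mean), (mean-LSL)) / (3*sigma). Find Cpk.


Cpu = (65.2 - 51.9) / (3 * 2.3) = 1.93
Cpl = (51.9 - 39.9) / (3 * 2.3) = 1.74
Cpk = min(1.93, 1.74) = 1.74

1.74


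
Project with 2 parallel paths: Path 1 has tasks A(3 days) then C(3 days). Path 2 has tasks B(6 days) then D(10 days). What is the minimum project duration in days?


Path 1 = 3 + 3 = 6 days
Path 2 = 6 + 10 = 16 days
Duration = max(6, 16) = 16 days

16 days


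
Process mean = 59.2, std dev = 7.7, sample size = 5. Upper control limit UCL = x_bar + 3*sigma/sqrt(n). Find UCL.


UCL = 59.2 + 3 * 7.7 / sqrt(5)

69.53


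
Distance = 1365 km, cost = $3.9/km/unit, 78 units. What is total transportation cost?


TC = dist * cost * units = 1365 * 3.9 * 78 = $415233.00

$415233.00


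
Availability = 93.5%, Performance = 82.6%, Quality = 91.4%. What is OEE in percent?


Formula: OEE = Availability * Performance * Quality / 10000
A * P = 93.5% * 82.6% / 100 = 77.23%
OEE = 77.23% * 91.4% / 100 = 70.6%

70.6%


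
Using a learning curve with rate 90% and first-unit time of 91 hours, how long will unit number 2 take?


Formula: T_n = T_1 * (learning_rate)^(log2(n)) where learning_rate = rate/100
Doublings = log2(2) = 1
T_n = 91 * 0.9^1
T_n = 91 * 0.9 = 81.9 hours

81.9 hours


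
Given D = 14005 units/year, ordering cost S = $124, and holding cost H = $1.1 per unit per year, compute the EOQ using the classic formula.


Formula: EOQ = sqrt(2 * D * S / H)
Numerator: 2 * 14005 * 124 = 3473240
2DS/H = 3473240 / 1.1 = 3157490.9
EOQ = sqrt(3157490.9) = 1776.9 units

1776.9 units


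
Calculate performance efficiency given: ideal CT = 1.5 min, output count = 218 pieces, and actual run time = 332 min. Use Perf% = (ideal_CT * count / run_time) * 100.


Formula: Performance = (Ideal CT * Total Count) / Run Time * 100
Ideal output time = 1.5 * 218 = 327.0 min
Performance = 327.0 / 332 * 100 = 98.5%

98.5%


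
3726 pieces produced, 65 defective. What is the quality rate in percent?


Formula: Quality Rate = Good Pieces / Total Pieces * 100
Good pieces = 3726 - 65 = 3661
QR = 3661 / 3726 * 100 = 98.3%

98.3%


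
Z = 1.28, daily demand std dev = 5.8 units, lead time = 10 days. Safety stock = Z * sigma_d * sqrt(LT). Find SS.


Formula: SS = z * sigma_d * sqrt(LT)
sqrt(LT) = sqrt(10) = 3.1623
SS = 1.28 * 5.8 * 3.1623
SS = 23.5 units

23.5 units


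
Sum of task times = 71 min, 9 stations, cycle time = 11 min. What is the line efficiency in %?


Formula: Efficiency = Sum of Task Times / (N_stations * CT) * 100
Total station capacity = 9 stations * 11 min = 99 min
Efficiency = 71 / 99 * 100 = 71.7%

71.7%


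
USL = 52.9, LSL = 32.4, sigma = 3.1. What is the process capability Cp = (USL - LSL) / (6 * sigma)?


Cp = (52.9 - 32.4) / (6 * 3.1)

1.1


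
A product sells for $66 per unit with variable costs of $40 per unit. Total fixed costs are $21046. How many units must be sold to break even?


Formula: BEQ = Fixed Costs / (Price - Variable Cost)
Contribution margin = $66 - $40 = $26/unit
BEQ = ceil($21046 / $26/unit) = ceil(809.46) = 810 units

810 units


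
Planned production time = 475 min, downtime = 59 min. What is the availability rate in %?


Formula: Availability = (Planned Time - Downtime) / Planned Time * 100
Uptime = 475 - 59 = 416 min
Availability = 416 / 475 * 100 = 87.6%

87.6%


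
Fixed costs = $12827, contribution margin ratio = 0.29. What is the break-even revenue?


Formula: BER = Fixed Costs / Contribution Margin Ratio
BER = $12827 / 0.29
BER = $44231.03 (to the nearest cent)

$44231.03


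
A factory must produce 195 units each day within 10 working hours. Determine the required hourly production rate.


Formula: Production Rate = Daily Demand / Available Hours
Rate = 195 units/day / 10 hours/day
Rate = 19.5 units/hour

19.5 units/hour


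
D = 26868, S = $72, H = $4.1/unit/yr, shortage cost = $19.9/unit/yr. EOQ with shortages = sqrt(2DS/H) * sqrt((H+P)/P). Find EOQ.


Formula: EOQ* = sqrt(2DS/H) * sqrt((H+P)/P)
Base EOQ = sqrt(2*26868*72/4.1) = 971.42 units
Correction = sqrt((4.1+19.9)/19.9) = 1.09819
EOQ* = 971.42 * 1.09819 = 1066.8 units

1066.8 units


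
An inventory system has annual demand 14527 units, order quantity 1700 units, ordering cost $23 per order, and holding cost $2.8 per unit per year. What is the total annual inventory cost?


TC = 14527/1700 * 23 + 1700/2 * 2.8

$2576.54


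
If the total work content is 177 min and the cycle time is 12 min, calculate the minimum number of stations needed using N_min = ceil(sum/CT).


Formula: N_min = ceil(Sum of Task Times / Cycle Time)
N_min = ceil(177 min / 12 min) = ceil(14.75)
N_min = 15 stations

15


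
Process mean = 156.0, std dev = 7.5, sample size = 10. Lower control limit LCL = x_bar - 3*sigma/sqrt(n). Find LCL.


LCL = 156.0 - 3 * 7.5 / sqrt(10)

148.88


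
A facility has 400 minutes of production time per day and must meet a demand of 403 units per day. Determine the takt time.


Formula: Takt Time = Available Production Time / Customer Demand
Takt = 400 min/day / 403 units/day
Takt = 0.99 min/unit

0.99 min/unit


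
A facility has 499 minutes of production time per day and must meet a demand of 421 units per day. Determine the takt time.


Formula: Takt Time = Available Production Time / Customer Demand
Takt = 499 min/day / 421 units/day
Takt = 1.19 min/unit

1.19 min/unit


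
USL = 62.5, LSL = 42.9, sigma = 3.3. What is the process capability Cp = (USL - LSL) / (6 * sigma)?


Cp = (62.5 - 42.9) / (6 * 3.3)

0.99


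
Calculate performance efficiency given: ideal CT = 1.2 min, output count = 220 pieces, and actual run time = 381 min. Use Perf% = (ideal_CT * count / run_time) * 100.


Formula: Performance = (Ideal CT * Total Count) / Run Time * 100
Ideal output time = 1.2 * 220 = 264.0 min
Performance = 264.0 / 381 * 100 = 69.3%

69.3%


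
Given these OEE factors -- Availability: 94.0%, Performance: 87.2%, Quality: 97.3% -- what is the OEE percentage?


Formula: OEE = Availability * Performance * Quality / 10000
A * P = 94.0% * 87.2% / 100 = 81.97%
OEE = 81.97% * 97.3% / 100 = 79.8%

79.8%


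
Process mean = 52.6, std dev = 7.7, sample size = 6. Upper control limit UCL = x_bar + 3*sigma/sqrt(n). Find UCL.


UCL = 52.6 + 3 * 7.7 / sqrt(6)

62.03


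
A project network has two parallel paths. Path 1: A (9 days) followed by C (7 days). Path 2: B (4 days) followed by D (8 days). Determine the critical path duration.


Path 1 = 9 + 7 = 16 days
Path 2 = 4 + 8 = 12 days
Duration = max(16, 12) = 16 days

16 days


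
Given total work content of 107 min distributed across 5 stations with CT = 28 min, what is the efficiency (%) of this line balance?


Formula: Efficiency = Sum of Task Times / (N_stations * CT) * 100
Total station capacity = 5 stations * 28 min = 140 min
Efficiency = 107 / 140 * 100 = 76.4%

76.4%


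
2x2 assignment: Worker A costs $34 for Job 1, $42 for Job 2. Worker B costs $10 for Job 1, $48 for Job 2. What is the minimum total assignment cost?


Option 1: A->1 + B->2 = $34 + $48 = $82
Option 2: A->2 + B->1 = $42 + $10 = $52
Min cost = min($82, $52) = $52

$52


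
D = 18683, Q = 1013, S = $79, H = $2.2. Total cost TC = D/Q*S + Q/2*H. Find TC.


TC = 18683/1013 * 79 + 1013/2 * 2.2

$2571.32


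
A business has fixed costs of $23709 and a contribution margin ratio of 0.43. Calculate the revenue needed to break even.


Formula: BER = Fixed Costs / Contribution Margin Ratio
BER = $23709 / 0.43
BER = $55137.21 (to the nearest cent)

$55137.21


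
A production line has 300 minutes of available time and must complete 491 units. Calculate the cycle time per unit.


Formula: CT = Available Time / Number of Units
CT = 300 min / 491 units
CT = 0.61 min/unit

0.61 min/unit


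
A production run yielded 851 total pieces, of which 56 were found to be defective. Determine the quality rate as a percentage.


Formula: Quality Rate = Good Pieces / Total Pieces * 100
Good pieces = 851 - 56 = 795
QR = 795 / 851 * 100 = 93.4%

93.4%


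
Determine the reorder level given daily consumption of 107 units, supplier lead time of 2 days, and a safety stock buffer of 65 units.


Formula: ROP = (Daily Demand * Lead Time) + Safety Stock
Demand during lead time = 107 * 2 = 214 units
ROP = 214 + 65 = 279 units

279 units


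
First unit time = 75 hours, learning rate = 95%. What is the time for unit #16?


Formula: T_n = T_1 * (learning_rate)^(log2(n)) where learning_rate = rate/100
Doublings = log2(16) = 4
T_n = 75 * 0.95^4
T_n = 75 * 0.8145 = 61.1 hours

61.1 hours


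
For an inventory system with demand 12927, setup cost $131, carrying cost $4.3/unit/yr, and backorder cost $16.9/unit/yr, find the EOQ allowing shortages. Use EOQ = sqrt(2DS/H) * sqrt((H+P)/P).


Formula: EOQ* = sqrt(2DS/H) * sqrt((H+P)/P)
Base EOQ = sqrt(2*12927*131/4.3) = 887.49 units
Correction = sqrt((4.3+16.9)/16.9) = 1.12002
EOQ* = 887.49 * 1.12002 = 994.0 units

994.0 units


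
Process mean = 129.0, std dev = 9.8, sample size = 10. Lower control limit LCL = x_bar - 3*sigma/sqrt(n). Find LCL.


LCL = 129.0 - 3 * 9.8 / sqrt(10)

119.7


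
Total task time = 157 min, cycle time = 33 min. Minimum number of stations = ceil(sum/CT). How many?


Formula: N_min = ceil(Sum of Task Times / Cycle Time)
N_min = ceil(157 min / 33 min) = ceil(4.7576)
N_min = 5 stations

5


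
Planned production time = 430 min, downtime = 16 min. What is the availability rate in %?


Formula: Availability = (Planned Time - Downtime) / Planned Time * 100
Uptime = 430 - 16 = 414 min
Availability = 414 / 430 * 100 = 96.3%

96.3%


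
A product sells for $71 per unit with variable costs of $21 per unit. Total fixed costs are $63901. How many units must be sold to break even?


Formula: BEQ = Fixed Costs / (Price - Variable Cost)
Contribution margin = $71 - $21 = $50/unit
BEQ = ceil($63901 / $50/unit) = ceil(1278.02) = 1279 units

1279 units


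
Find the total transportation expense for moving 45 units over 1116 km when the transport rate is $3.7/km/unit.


TC = dist * cost * units = 1116 * 3.7 * 45 = $185814.00

$185814.00


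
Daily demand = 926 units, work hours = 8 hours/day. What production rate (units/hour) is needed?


Formula: Production Rate = Daily Demand / Available Hours
Rate = 926 units/day / 8 hours/day
Rate = 115.8 units/hour

115.8 units/hour


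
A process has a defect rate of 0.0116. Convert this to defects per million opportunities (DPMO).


DPMO = defect_rate * 1000000 = 0.0116 * 1000000

11600


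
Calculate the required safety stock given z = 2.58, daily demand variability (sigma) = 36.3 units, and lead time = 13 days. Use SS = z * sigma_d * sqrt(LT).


Formula: SS = z * sigma_d * sqrt(LT)
sqrt(LT) = sqrt(13) = 3.6056
SS = 2.58 * 36.3 * 3.6056
SS = 337.7 units

337.7 units


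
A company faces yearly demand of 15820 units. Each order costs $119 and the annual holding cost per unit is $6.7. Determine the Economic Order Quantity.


Formula: EOQ = sqrt(2 * D * S / H)
Numerator: 2 * 15820 * 119 = 3765160
2DS/H = 3765160 / 6.7 = 561964.2
EOQ = sqrt(561964.2) = 749.6 units

749.6 units


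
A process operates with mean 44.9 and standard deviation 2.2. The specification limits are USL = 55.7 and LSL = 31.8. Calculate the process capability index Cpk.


Cpu = (55.7 - 44.9) / (3 * 2.2) = 1.64
Cpl = (44.9 - 31.8) / (3 * 2.2) = 1.98
Cpk = min(1.64, 1.98) = 1.64

1.64


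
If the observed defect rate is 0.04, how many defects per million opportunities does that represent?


DPMO = defect_rate * 1000000 = 0.04 * 1000000

40000


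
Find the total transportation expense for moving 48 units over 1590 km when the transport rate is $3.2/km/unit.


TC = dist * cost * units = 1590 * 3.2 * 48 = $244224.00

$244224.00


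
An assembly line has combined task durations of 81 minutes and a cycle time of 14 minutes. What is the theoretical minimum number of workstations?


Formula: N_min = ceil(Sum of Task Times / Cycle Time)
N_min = ceil(81 min / 14 min) = ceil(5.7857)
N_min = 6 stations

6


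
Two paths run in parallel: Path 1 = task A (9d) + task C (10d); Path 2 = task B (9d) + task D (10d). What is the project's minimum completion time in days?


Path 1 = 9 + 10 = 19 days
Path 2 = 9 + 10 = 19 days
Duration = max(19, 19) = 19 days

19 days


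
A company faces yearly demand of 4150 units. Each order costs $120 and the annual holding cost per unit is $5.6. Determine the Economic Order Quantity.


Formula: EOQ = sqrt(2 * D * S / H)
Numerator: 2 * 4150 * 120 = 996000
2DS/H = 996000 / 5.6 = 177857.1
EOQ = sqrt(177857.1) = 421.7 units

421.7 units


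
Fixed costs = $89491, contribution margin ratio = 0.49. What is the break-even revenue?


Formula: BER = Fixed Costs / Contribution Margin Ratio
BER = $89491 / 0.49
BER = $182634.69 (to the nearest cent)

$182634.69


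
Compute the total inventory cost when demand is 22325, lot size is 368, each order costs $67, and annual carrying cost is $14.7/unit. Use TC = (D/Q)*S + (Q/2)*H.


TC = 22325/368 * 67 + 368/2 * 14.7

$6769.41


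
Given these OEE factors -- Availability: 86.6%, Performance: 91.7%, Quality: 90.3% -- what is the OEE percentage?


Formula: OEE = Availability * Performance * Quality / 10000
A * P = 86.6% * 91.7% / 100 = 79.41%
OEE = 79.41% * 90.3% / 100 = 71.7%

71.7%


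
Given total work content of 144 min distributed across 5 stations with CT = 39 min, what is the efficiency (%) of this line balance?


Formula: Efficiency = Sum of Task Times / (N_stations * CT) * 100
Total station capacity = 5 stations * 39 min = 195 min
Efficiency = 144 / 195 * 100 = 73.8%

73.8%


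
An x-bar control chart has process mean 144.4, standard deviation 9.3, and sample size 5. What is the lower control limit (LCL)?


LCL = 144.4 - 3 * 9.3 / sqrt(5)

131.92


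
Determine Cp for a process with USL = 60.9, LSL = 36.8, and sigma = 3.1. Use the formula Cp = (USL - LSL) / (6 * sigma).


Cp = (60.9 - 36.8) / (6 * 3.1)

1.3


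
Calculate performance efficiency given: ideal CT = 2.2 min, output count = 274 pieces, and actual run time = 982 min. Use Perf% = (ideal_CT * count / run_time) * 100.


Formula: Performance = (Ideal CT * Total Count) / Run Time * 100
Ideal output time = 2.2 * 274 = 602.8 min
Performance = 602.8 / 982 * 100 = 61.4%

61.4%


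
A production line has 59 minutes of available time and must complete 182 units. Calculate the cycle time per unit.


Formula: CT = Available Time / Number of Units
CT = 59 min / 182 units
CT = 0.32 min/unit

0.32 min/unit


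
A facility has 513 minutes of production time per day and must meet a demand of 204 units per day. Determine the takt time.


Formula: Takt Time = Available Production Time / Customer Demand
Takt = 513 min/day / 204 units/day
Takt = 2.51 min/unit

2.51 min/unit


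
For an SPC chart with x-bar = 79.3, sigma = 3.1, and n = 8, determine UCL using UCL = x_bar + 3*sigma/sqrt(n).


UCL = 79.3 + 3 * 3.1 / sqrt(8)

82.59
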